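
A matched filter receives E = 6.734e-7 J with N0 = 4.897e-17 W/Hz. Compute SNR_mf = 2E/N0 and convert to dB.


SNR_lin = 2 * 6.734e-7 / 4.897e-17 = 2.75e10
SNR_dB = 10*log10(2.75e10) = 104.4 dB

104.4 dB


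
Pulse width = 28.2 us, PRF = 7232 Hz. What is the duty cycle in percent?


DC = 28.2e-6 * 7232 * 100 = 20.39%

20.39%


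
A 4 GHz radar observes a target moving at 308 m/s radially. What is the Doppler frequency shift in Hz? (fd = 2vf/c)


fd = 2 * 308 * 4000000000.0 / 3e8 = 8213.3 Hz

8213.3 Hz


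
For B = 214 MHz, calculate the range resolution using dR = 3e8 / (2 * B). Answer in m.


dR = 3e8 / (2 * 214000000.0) = 0.7 m

0.7 m


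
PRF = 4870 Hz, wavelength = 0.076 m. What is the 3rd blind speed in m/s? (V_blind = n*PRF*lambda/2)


V_blind = 3 * 4870 * 0.076 / 2 = 555.2 m/s

555.2 m/s


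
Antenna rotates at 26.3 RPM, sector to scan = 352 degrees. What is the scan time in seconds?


t = 352 / (26.3 * 360) * 60 = 2.23 s

2.23 s


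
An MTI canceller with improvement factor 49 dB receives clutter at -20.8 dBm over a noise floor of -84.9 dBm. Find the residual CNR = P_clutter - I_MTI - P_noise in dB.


CNR = -20.8 - 49 - (-84.9) = 15.1 dB

15.1 dB


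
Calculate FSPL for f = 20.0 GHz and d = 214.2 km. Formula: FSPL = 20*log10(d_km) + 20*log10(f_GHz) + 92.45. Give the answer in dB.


20*log10(214.2) = 46.62
20*log10(20.0) = 26.02
FSPL = 165.1 dB

165.1 dB


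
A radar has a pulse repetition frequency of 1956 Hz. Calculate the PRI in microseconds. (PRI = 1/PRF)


PRI = 1/1956 = 0.0005112474 s = 511.2 us

511.2 us


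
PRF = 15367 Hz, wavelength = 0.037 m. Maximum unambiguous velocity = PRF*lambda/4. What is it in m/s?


V_ua = 15367 * 0.037 / 4 = 142.1 m/s

142.1 m/s


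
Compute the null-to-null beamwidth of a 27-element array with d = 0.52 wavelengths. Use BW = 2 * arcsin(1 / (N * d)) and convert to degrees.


1/(N*d) = 1/(27*0.52) = 0.071225
BW = 2*arcsin(0.071225) = 8.2 degrees

8.2 degrees


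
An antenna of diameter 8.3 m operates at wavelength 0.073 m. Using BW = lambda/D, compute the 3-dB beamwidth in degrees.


BW_rad = 0.073 / 8.3 = 0.008795
BW_deg = 0.5 degrees

0.5 degrees


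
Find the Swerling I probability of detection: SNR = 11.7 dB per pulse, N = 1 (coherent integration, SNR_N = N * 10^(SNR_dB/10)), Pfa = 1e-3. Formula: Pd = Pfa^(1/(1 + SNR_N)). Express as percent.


SNR_lin = 10^(11.7/10) = 14.79108
SNR_N = 1 * 14.79108 = 14.79108
1/(1 + SNR_N) = 1/15.79108 = 0.0633269
Pd = (1e-3)^0.0633269 = 0.64568
Pd = 64.6%

64.6%


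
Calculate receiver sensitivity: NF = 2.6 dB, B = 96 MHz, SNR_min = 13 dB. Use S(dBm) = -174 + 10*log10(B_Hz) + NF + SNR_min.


10*log10(96000000.0) = 79.82
S = -174 + 79.82 + 2.6 + 13 = -78.6 dBm

-78.6 dBm


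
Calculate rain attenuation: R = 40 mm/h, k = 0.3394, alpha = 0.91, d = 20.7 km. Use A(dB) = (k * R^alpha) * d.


gamma = 0.3394 * 40^0.91 = 9.740616 dB/km
A = 9.740616 * 20.7 = 201.63 dB

201.63 dB


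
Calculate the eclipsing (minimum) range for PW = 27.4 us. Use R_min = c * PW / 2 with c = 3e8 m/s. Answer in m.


R_min = 3e8 * 27.4e-6 / 2 = 4110.0 m

4110.0 m


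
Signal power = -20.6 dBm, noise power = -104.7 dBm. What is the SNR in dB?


SNR = -20.6 - (-104.7) = 84.1 dB

84.1 dB


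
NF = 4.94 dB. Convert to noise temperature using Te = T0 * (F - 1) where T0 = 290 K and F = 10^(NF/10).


NF_lin = 10^(4.94/10) = 3.11889
Te = 290 * (3.11889 - 1) = 614.5 K

614.5 K


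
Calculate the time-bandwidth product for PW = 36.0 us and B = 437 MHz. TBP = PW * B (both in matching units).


TBP = 36.0 * 437 = 15732.0

15732.0


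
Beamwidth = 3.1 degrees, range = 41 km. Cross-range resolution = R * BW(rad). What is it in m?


BW_rad = 0.054105207
CR = 41000 * 0.054105207 = 2218.3 m

2218.3 m


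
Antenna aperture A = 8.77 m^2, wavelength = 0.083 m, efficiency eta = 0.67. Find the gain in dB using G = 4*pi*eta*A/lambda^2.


G_linear = 4*pi*0.67*8.77/0.083^2 = 10718.35
G_dB = 10*log10(10718.35) = 40.3 dB

40.3 dB


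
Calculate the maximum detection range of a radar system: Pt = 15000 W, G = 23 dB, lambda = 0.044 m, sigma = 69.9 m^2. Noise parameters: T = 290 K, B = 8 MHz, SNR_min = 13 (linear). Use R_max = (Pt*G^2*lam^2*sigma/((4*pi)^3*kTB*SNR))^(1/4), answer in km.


G_lin = 10^(23/10) = 199.526231
R^4 = 15000 * 199.526231^2 * 0.044^2 * 69.9 / ((4*pi)^3 * 1.38e-23 * 290 * 8000000.0 * 13)
R^4 = 9.78439e16 m^4
R_max = (9.78439e16)^(1/4) = 17686.2 m = 17.7 km

17.7 km


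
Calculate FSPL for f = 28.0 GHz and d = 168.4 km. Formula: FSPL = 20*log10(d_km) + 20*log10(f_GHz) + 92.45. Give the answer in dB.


20*log10(168.4) = 44.53
20*log10(28.0) = 28.94
FSPL = 165.9 dB

165.9 dB


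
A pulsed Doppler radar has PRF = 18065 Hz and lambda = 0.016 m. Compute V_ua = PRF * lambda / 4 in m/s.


V_ua = 18065 * 0.016 / 4 = 72.3 m/s

72.3 m/s


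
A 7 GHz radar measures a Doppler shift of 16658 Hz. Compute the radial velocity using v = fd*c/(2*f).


v = 16658 * 3e8 / (2 * 7000000000.0) = 357.0 m/s

357.0 m/s


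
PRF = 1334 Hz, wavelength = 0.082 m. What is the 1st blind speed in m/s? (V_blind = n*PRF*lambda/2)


V_blind = 1 * 1334 * 0.082 / 2 = 54.7 m/s

54.7 m/s


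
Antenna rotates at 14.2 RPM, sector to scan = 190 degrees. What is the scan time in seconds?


t = 190 / (14.2 * 360) * 60 = 2.23 s

2.23 s


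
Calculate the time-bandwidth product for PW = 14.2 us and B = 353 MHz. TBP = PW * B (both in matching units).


TBP = 14.2 * 353 = 5012.6

5012.6


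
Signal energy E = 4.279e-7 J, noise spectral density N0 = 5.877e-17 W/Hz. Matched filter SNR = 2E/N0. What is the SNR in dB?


SNR_lin = 2 * 4.279e-7 / 5.877e-17 = 1.456e10
SNR_dB = 10*log10(1.456e10) = 101.6 dB

101.6 dB


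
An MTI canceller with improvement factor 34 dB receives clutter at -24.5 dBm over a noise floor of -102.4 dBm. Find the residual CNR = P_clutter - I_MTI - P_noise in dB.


CNR = -24.5 - 34 - (-102.4) = 43.9 dB

43.9 dB


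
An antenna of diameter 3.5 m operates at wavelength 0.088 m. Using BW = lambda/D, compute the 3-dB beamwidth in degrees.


BW_rad = 0.088 / 3.5 = 0.025143
BW_deg = 1.44 degrees

1.44 degrees


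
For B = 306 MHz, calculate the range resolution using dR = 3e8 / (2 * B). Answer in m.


dR = 3e8 / (2 * 306000000.0) = 0.49 m

0.49 m


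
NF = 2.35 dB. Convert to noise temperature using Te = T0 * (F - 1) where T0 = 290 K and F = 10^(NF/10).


NF_lin = 10^(2.35/10) = 1.717908
Te = 290 * (1.717908 - 1) = 208.2 K

208.2 K


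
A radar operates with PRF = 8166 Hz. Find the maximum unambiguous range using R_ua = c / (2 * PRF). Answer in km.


R_ua = 3e8 / (2 * 8166) = 18368.8 m = 18.4 km

18.4 km


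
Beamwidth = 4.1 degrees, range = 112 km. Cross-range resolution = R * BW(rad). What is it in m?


BW_rad = 0.071558499
CR = 112000 * 0.071558499 = 8014.6 m

8014.6 m


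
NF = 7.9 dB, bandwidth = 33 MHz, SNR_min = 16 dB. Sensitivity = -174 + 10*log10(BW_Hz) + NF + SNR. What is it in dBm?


10*log10(33000000.0) = 75.19
S = -174 + 75.19 + 7.9 + 16 = -74.9 dBm

-74.9 dBm


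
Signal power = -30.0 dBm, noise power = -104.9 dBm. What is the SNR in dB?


SNR = -30.0 - (-104.9) = 74.9 dB

74.9 dB


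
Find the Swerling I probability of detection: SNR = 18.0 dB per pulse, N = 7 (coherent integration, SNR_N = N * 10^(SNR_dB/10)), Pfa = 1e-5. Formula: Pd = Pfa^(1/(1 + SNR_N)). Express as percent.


SNR_lin = 10^(18.0/10) = 63.09573
SNR_N = 7 * 63.09573 = 441.67011
1/(1 + SNR_N) = 1/442.67011 = 0.002259
Pd = (1e-5)^0.002259 = 0.97433
Pd = 97.4%

97.4%


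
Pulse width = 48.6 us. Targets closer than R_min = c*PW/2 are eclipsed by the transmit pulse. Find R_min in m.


R_min = 3e8 * 48.6e-6 / 2 = 7290.0 m

7290.0 m


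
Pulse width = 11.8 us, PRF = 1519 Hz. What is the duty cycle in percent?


DC = 11.8e-6 * 1519 * 100 = 1.79%

1.79%


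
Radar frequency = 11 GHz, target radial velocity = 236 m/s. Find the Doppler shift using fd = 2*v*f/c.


fd = 2 * 236 * 11000000000.0 / 3e8 = 17306.7 Hz

17306.7 Hz


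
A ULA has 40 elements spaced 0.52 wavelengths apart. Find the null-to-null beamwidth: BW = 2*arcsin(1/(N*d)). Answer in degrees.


1/(N*d) = 1/(40*0.52) = 0.048077
BW = 2*arcsin(0.048077) = 5.5 degrees

5.5 degrees


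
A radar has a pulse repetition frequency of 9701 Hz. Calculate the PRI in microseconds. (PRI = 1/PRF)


PRI = 1/9701 = 0.0001030822 s = 103.1 us

103.1 us


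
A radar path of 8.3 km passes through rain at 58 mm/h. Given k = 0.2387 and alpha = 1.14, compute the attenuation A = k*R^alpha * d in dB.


gamma = 0.2387 * 58^1.14 = 24.443328 dB/km
A = 24.443328 * 8.3 = 202.88 dB

202.88 dB


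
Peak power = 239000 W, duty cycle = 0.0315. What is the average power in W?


P_avg = 239000 * 0.0315 = 7528.5 W

7528.5 W


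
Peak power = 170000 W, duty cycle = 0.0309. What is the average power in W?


P_avg = 170000 * 0.0309 = 5253.0 W

5253.0 W


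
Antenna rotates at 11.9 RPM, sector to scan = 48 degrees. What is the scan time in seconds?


t = 48 / (11.9 * 360) * 60 = 0.67 s

0.67 s


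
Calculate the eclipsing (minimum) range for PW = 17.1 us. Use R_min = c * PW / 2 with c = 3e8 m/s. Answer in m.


R_min = 3e8 * 17.1e-6 / 2 = 2565.0 m

2565.0 m


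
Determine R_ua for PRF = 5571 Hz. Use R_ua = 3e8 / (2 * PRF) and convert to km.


R_ua = 3e8 / (2 * 5571) = 26925.1 m = 26.9 km

26.9 km


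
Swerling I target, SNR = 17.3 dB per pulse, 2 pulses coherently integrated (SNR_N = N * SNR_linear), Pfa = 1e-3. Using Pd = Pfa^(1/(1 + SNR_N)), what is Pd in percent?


SNR_lin = 10^(17.3/10) = 53.70318
SNR_N = 2 * 53.70318 = 107.40636
1/(1 + SNR_N) = 1/108.40636 = 0.0092246
Pd = (1e-3)^0.0092246 = 0.93827
Pd = 93.8%

93.8%


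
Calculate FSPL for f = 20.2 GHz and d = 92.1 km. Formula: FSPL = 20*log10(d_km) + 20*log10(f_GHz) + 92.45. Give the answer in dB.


20*log10(92.1) = 39.29
20*log10(20.2) = 26.11
FSPL = 157.8 dB

157.8 dB


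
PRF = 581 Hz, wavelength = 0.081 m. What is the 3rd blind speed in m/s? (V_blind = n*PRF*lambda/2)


V_blind = 3 * 581 * 0.081 / 2 = 70.6 m/s

70.6 m/s


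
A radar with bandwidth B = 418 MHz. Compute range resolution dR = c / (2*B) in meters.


dR = 3e8 / (2 * 418000000.0) = 0.36 m

0.36 m


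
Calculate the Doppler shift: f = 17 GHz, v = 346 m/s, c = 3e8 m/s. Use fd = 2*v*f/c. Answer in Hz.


fd = 2 * 346 * 17000000000.0 / 3e8 = 39213.3 Hz

39213.3 Hz


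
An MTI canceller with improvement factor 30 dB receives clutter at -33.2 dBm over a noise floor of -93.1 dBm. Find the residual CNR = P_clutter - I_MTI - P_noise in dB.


CNR = -33.2 - 30 - (-93.1) = 29.9 dB

29.9 dB


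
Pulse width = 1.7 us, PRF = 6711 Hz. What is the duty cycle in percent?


DC = 1.7e-6 * 6711 * 100 = 1.14%

1.14%


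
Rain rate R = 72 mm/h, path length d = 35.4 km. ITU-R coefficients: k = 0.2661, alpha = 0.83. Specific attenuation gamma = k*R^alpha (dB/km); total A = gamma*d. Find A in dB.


gamma = 0.2661 * 72^0.83 = 9.260423 dB/km
A = 9.260423 * 35.4 = 327.82 dB

327.82 dB


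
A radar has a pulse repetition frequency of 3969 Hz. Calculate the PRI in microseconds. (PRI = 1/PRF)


PRI = 1/3969 = 0.0002519526 s = 252.0 us

252.0 us


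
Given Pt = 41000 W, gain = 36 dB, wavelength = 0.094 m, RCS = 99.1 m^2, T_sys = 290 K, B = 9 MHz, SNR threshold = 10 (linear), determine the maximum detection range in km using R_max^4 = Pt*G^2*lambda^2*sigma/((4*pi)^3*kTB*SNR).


G_lin = 10^(36/10) = 3981.071706
R^4 = 41000 * 3981.071706^2 * 0.094^2 * 99.1 / ((4*pi)^3 * 1.38e-23 * 290 * 9000000.0 * 10)
R^4 = 7.96093e20 m^4
R_max = (7.96093e20)^(1/4) = 167973.6 m = 168.0 km

168.0 km


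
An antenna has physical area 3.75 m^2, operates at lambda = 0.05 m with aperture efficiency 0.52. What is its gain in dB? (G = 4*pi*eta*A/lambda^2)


G_linear = 4*pi*0.52*3.75/0.05^2 = 9801.77
G_dB = 10*log10(9801.77) = 39.9 dB

39.9 dB


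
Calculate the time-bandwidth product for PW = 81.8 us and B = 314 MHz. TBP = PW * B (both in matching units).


TBP = 81.8 * 314 = 25685.2

25685.2


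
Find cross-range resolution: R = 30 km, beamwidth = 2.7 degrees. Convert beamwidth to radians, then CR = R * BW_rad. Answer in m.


BW_rad = 0.04712389
CR = 30000 * 0.04712389 = 1413.7 m

1413.7 m


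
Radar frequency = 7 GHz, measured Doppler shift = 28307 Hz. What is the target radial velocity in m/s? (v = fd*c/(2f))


v = 28307 * 3e8 / (2 * 7000000000.0) = 606.6 m/s

606.6 m/s


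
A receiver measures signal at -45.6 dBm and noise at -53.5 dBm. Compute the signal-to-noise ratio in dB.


SNR = -45.6 - (-53.5) = 7.9 dB

7.9 dB


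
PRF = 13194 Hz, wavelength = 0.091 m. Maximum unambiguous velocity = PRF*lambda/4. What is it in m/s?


V_ua = 13194 * 0.091 / 4 = 300.2 m/s

300.2 m/s


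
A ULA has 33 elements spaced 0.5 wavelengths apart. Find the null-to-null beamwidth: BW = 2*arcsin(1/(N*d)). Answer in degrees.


1/(N*d) = 1/(33*0.5) = 0.060606
BW = 2*arcsin(0.060606) = 6.9 degrees

6.9 degrees


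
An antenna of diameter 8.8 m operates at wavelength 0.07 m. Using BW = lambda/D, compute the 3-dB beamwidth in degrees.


BW_rad = 0.07 / 8.8 = 0.007955
BW_deg = 0.46 degrees

0.46 degrees


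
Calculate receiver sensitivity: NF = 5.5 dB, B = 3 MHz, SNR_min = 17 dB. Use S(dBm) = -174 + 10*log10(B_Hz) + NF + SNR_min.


10*log10(3000000.0) = 64.77
S = -174 + 64.77 + 5.5 + 17 = -86.7 dBm

-86.7 dBm


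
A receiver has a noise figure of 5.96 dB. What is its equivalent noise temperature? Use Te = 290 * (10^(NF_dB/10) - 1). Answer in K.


NF_lin = 10^(5.96/10) = 3.944573
Te = 290 * (3.944573 - 1) = 853.9 K

853.9 K


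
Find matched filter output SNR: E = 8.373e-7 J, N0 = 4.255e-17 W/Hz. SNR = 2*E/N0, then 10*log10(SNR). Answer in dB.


SNR_lin = 2 * 8.373e-7 / 4.255e-17 = 3.936e10
SNR_dB = 10*log10(3.936e10) = 106.0 dB

106.0 dB


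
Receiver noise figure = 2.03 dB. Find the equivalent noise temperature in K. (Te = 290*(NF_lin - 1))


NF_lin = 10^(2.03/10) = 1.595879
Te = 290 * (1.595879 - 1) = 172.8 K

172.8 K


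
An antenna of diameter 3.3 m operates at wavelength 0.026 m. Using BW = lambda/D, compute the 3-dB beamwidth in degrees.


BW_rad = 0.026 / 3.3 = 0.007879
BW_deg = 0.45 degrees

0.45 degrees


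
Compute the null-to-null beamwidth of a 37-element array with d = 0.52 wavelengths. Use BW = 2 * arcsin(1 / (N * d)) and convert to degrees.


1/(N*d) = 1/(37*0.52) = 0.051975
BW = 2*arcsin(0.051975) = 6.0 degrees

6.0 degrees


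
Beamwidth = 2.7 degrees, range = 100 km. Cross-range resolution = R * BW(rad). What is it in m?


BW_rad = 0.04712389
CR = 100000 * 0.04712389 = 4712.4 m

4712.4 m


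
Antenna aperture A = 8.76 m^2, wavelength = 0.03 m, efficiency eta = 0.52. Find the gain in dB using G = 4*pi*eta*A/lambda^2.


G_linear = 4*pi*0.52*8.76/0.03^2 = 63602.59
G_dB = 10*log10(63602.59) = 48.0 dB

48.0 dB


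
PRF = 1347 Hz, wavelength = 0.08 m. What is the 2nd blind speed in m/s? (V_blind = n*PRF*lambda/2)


V_blind = 2 * 1347 * 0.08 / 2 = 107.8 m/s

107.8 m/s


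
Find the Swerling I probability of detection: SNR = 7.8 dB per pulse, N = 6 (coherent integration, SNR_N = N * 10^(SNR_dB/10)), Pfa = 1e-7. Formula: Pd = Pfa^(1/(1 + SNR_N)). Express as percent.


SNR_lin = 10^(7.8/10) = 6.0256
SNR_N = 6 * 6.0256 = 36.1536
1/(1 + SNR_N) = 1/37.1536 = 0.0269153
Pd = (1e-7)^0.0269153 = 0.64803
Pd = 64.8%

64.8%


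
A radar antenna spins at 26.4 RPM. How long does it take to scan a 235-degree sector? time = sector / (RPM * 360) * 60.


t = 235 / (26.4 * 360) * 60 = 1.48 s

1.48 s


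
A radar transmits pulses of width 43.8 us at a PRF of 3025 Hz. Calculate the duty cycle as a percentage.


DC = 43.8e-6 * 3025 * 100 = 13.25%

13.25%


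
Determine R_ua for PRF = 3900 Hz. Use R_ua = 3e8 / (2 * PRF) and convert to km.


R_ua = 3e8 / (2 * 3900) = 38461.5 m = 38.5 km

38.5 km


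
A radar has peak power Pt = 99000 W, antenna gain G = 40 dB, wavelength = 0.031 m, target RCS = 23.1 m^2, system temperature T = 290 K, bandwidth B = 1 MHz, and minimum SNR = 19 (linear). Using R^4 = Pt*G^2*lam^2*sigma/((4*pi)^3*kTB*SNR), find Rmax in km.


G_lin = 10^(40/10) = 10000.0
R^4 = 99000 * 10000.0^2 * 0.031^2 * 23.1 / ((4*pi)^3 * 1.38e-23 * 290 * 1000000.0 * 19)
R^4 = 1.4565e21 m^4
R_max = (1.4565e21)^(1/4) = 195356.4 m = 195.4 km

195.4 km


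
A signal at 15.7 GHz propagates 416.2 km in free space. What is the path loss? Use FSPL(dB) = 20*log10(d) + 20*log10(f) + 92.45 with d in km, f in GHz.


20*log10(416.2) = 52.39
20*log10(15.7) = 23.92
FSPL = 168.8 dB

168.8 dB


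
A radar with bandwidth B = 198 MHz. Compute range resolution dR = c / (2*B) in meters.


dR = 3e8 / (2 * 198000000.0) = 0.76 m

0.76 m


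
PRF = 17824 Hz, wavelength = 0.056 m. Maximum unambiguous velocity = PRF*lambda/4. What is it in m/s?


V_ua = 17824 * 0.056 / 4 = 249.5 m/s

249.5 m/s


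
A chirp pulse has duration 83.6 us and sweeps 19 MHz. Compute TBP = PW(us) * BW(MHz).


TBP = 83.6 * 19 = 1588.4

1588.4


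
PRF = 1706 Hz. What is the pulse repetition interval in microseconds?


PRI = 1/1706 = 0.0005861665 s = 586.2 us

586.2 us


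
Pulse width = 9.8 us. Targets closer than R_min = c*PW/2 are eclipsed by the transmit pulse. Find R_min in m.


R_min = 3e8 * 9.8e-6 / 2 = 1470.0 m

1470.0 m


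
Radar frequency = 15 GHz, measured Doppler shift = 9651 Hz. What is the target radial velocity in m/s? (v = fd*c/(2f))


v = 9651 * 3e8 / (2 * 15000000000.0) = 96.5 m/s

96.5 m/s


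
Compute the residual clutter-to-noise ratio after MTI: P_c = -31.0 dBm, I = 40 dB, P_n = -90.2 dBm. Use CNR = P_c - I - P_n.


CNR = -31.0 - 40 - (-90.2) = 19.2 dB

19.2 dB


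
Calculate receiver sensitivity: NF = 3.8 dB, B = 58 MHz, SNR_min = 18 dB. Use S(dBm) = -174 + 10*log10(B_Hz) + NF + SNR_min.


10*log10(58000000.0) = 77.63
S = -174 + 77.63 + 3.8 + 18 = -74.6 dBm

-74.6 dBm


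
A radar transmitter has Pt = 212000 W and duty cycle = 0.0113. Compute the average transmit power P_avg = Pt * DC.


P_avg = 212000 * 0.0113 = 2395.6 W

2395.6 W


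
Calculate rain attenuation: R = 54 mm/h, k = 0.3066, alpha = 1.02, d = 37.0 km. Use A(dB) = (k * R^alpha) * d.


gamma = 0.3066 * 54^1.02 = 17.931383 dB/km
A = 17.931383 * 37.0 = 663.46 dB

663.46 dB


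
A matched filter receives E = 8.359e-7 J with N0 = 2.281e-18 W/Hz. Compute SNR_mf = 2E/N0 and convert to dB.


SNR_lin = 2 * 8.359e-7 / 2.281e-18 = 7.329e11
SNR_dB = 10*log10(7.329e11) = 118.7 dB

118.7 dB


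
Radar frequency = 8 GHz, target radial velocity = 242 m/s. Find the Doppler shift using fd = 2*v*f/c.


fd = 2 * 242 * 8000000000.0 / 3e8 = 12906.7 Hz

12906.7 Hz


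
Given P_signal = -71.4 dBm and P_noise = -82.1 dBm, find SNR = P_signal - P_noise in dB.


SNR = -71.4 - (-82.1) = 10.7 dB

10.7 dB


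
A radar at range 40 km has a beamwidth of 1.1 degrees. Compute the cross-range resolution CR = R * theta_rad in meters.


BW_rad = 0.019198622
CR = 40000 * 0.019198622 = 767.9 m

767.9 m


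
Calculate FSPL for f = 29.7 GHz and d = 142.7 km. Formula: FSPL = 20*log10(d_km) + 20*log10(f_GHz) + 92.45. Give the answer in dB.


20*log10(142.7) = 43.09
20*log10(29.7) = 29.46
FSPL = 165.0 dB

165.0 dB


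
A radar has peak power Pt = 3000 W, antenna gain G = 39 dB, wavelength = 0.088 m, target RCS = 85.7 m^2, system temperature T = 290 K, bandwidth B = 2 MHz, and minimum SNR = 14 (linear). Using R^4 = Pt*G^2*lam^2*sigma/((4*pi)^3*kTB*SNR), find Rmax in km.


G_lin = 10^(39/10) = 7943.282347
R^4 = 3000 * 7943.282347^2 * 0.088^2 * 85.7 / ((4*pi)^3 * 1.38e-23 * 290 * 2000000.0 * 14)
R^4 = 5.64941e20 m^4
R_max = (5.64941e20)^(1/4) = 154170.3 m = 154.2 km

154.2 km


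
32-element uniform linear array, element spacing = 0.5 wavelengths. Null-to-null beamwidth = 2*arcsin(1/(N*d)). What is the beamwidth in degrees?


1/(N*d) = 1/(32*0.5) = 0.0625
BW = 2*arcsin(0.0625) = 7.2 degrees

7.2 degrees


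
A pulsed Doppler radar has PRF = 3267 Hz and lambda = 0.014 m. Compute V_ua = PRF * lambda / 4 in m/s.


V_ua = 3267 * 0.014 / 4 = 11.4 m/s

11.4 m/s


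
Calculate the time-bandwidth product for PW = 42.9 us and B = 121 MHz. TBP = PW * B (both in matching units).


TBP = 42.9 * 121 = 5190.9

5190.9


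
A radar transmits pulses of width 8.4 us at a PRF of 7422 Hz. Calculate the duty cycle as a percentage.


DC = 8.4e-6 * 7422 * 100 = 6.23%

6.23%


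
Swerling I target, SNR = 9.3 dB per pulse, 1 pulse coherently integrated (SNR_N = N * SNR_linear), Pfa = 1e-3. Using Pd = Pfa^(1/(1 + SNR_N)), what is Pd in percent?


SNR_lin = 10^(9.3/10) = 8.51138
SNR_N = 1 * 8.51138 = 8.51138
1/(1 + SNR_N) = 1/9.51138 = 0.1051372
Pd = (1e-3)^0.1051372 = 0.48371
Pd = 48.4%

48.4%


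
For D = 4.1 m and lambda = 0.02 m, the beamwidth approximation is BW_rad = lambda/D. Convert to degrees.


BW_rad = 0.02 / 4.1 = 0.004878
BW_deg = 0.28 degrees

0.28 degrees


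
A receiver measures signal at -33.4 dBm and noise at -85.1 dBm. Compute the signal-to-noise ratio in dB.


SNR = -33.4 - (-85.1) = 51.7 dB

51.7 dB


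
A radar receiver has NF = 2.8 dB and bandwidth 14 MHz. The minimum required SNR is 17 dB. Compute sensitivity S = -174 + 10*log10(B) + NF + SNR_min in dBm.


10*log10(14000000.0) = 71.46
S = -174 + 71.46 + 2.8 + 17 = -82.7 dBm

-82.7 dBm


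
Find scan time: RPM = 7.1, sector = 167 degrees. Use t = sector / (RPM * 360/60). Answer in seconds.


t = 167 / (7.1 * 360) * 60 = 3.92 s

3.92 s


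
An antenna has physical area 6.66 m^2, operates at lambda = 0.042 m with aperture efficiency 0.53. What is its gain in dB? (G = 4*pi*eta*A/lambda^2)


G_linear = 4*pi*0.53*6.66/0.042^2 = 25145.56
G_dB = 10*log10(25145.56) = 44.0 dB

44.0 dB


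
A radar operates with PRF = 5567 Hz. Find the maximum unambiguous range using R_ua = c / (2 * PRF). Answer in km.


R_ua = 3e8 / (2 * 5567) = 26944.5 m = 26.9 km

26.9 km


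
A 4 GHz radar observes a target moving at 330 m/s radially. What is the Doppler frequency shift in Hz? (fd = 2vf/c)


fd = 2 * 330 * 4000000000.0 / 3e8 = 8800.0 Hz

8800.0 Hz


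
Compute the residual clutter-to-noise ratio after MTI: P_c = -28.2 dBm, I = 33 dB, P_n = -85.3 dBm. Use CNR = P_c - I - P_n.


CNR = -28.2 - 33 - (-85.3) = 24.1 dB

24.1 dB


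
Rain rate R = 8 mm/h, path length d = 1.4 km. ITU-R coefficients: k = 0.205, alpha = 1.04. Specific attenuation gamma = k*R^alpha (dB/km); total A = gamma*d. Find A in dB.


gamma = 0.205 * 8^1.04 = 1.782245 dB/km
A = 1.782245 * 1.4 = 2.5 dB

2.5 dB


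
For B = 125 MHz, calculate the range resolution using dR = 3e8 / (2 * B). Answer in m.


dR = 3e8 / (2 * 125000000.0) = 1.2 m

1.2 m


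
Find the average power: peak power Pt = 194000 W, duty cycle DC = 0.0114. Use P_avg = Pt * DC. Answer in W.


P_avg = 194000 * 0.0114 = 2211.6 W

2211.6 W


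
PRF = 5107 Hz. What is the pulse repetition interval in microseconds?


PRI = 1/5107 = 0.0001958097 s = 195.8 us

195.8 us


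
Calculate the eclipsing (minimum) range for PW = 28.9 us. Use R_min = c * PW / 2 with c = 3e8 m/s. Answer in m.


R_min = 3e8 * 28.9e-6 / 2 = 4335.0 m

4335.0 m


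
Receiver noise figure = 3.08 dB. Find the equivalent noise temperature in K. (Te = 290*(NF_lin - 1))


NF_lin = 10^(3.08/10) = 2.032357
Te = 290 * (2.032357 - 1) = 299.4 K

299.4 K


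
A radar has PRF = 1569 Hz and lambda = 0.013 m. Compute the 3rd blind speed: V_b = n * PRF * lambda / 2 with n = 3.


V_blind = 3 * 1569 * 0.013 / 2 = 30.6 m/s

30.6 m/s


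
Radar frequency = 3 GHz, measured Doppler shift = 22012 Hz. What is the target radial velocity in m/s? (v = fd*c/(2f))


v = 22012 * 3e8 / (2 * 3000000000.0) = 1100.6 m/s

1100.6 m/s


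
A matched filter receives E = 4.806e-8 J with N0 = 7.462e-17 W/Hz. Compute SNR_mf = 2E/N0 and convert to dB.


SNR_lin = 2 * 4.806e-8 / 7.462e-17 = 1.288e9
SNR_dB = 10*log10(1.288e9) = 91.1 dB

91.1 dB


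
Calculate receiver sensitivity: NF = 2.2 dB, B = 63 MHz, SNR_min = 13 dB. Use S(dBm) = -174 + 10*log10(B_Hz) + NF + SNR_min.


10*log10(63000000.0) = 77.99
S = -174 + 77.99 + 2.2 + 13 = -80.8 dBm

-80.8 dBm


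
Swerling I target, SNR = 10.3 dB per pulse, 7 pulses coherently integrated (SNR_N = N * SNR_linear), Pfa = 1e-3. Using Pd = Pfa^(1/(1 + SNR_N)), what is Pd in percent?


SNR_lin = 10^(10.3/10) = 10.71519
SNR_N = 7 * 10.71519 = 75.00633
1/(1 + SNR_N) = 1/76.00633 = 0.0131568
Pd = (1e-3)^0.0131568 = 0.91312
Pd = 91.3%

91.3%


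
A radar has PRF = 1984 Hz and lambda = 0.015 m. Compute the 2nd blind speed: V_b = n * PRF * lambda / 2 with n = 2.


V_blind = 2 * 1984 * 0.015 / 2 = 29.8 m/s

29.8 m/s


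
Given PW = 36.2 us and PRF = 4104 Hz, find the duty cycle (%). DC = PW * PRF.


DC = 36.2e-6 * 4104 * 100 = 14.86%

14.86%


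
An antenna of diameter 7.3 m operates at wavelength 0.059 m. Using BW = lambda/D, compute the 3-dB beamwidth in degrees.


BW_rad = 0.059 / 7.3 = 0.008082
BW_deg = 0.46 degrees

0.46 degrees


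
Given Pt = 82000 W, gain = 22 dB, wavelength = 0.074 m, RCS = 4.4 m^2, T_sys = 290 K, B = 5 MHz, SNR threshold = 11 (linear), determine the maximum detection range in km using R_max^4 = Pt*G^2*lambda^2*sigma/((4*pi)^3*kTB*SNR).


G_lin = 10^(22/10) = 158.489319
R^4 = 82000 * 158.489319^2 * 0.074^2 * 4.4 / ((4*pi)^3 * 1.38e-23 * 290 * 5000000.0 * 11)
R^4 = 1.13622e17 m^4
R_max = (1.13622e17)^(1/4) = 18359.7 m = 18.4 km

18.4 km


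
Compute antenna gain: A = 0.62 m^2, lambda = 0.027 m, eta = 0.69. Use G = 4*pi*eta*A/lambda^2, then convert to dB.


G_linear = 4*pi*0.69*0.62/0.027^2 = 7374.34
G_dB = 10*log10(7374.34) = 38.7 dB

38.7 dB


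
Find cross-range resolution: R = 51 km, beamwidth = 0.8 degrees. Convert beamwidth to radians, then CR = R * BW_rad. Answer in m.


BW_rad = 0.013962634
CR = 51000 * 0.013962634 = 712.1 m

712.1 m


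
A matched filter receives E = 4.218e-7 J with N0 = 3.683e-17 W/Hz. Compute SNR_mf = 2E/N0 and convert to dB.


SNR_lin = 2 * 4.218e-7 / 3.683e-17 = 2.291e10
SNR_dB = 10*log10(2.291e10) = 103.6 dB

103.6 dB


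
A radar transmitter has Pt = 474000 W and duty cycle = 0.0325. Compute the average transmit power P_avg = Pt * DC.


P_avg = 474000 * 0.0325 = 15405.0 W

15405.0 W


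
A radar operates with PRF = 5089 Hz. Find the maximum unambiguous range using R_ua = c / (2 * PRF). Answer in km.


R_ua = 3e8 / (2 * 5089) = 29475.3 m = 29.5 km

29.5 km


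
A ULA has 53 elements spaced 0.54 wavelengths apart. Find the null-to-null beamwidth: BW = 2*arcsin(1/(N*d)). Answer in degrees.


1/(N*d) = 1/(53*0.54) = 0.034941
BW = 2*arcsin(0.034941) = 4.0 degrees

4.0 degrees


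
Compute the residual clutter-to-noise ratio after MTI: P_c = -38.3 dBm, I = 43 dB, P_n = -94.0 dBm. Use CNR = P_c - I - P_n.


CNR = -38.3 - 43 - (-94.0) = 12.7 dB

12.7 dB


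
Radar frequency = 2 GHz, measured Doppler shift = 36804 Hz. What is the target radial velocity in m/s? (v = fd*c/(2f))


v = 36804 * 3e8 / (2 * 2000000000.0) = 2760.3 m/s

2760.3 m/s


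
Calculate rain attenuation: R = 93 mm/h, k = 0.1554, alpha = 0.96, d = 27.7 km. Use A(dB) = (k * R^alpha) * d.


gamma = 0.1554 * 93^0.96 = 12.055761 dB/km
A = 12.055761 * 27.7 = 333.94 dB

333.94 dB


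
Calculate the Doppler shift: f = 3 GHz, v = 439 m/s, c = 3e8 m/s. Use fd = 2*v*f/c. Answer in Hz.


fd = 2 * 439 * 3000000000.0 / 3e8 = 8780.0 Hz

8780.0 Hz


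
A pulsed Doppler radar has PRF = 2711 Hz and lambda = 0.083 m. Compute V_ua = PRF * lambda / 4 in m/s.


V_ua = 2711 * 0.083 / 4 = 56.3 m/s

56.3 m/s


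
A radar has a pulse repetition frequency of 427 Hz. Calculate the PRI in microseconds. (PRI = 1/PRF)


PRI = 1/427 = 0.0023419204 s = 2341.9 us

2341.9 us


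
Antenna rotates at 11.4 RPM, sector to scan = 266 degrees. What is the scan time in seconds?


t = 266 / (11.4 * 360) * 60 = 3.89 s

3.89 s


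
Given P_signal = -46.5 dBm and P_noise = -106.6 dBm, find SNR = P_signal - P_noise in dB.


SNR = -46.5 - (-106.6) = 60.1 dB

60.1 dB


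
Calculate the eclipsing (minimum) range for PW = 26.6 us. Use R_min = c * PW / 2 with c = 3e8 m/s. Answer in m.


R_min = 3e8 * 26.6e-6 / 2 = 3990.0 m

3990.0 m


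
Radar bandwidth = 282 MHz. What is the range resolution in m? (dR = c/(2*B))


dR = 3e8 / (2 * 282000000.0) = 0.53 m

0.53 m


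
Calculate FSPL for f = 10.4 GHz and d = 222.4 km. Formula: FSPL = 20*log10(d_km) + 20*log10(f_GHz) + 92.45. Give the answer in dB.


20*log10(222.4) = 46.94
20*log10(10.4) = 20.34
FSPL = 159.7 dB

159.7 dB


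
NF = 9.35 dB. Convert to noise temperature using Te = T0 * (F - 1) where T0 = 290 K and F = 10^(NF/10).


NF_lin = 10^(9.35/10) = 8.609938
Te = 290 * (8.609938 - 1) = 2206.9 K

2206.9 K


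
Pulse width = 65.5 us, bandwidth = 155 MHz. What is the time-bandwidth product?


TBP = 65.5 * 155 = 10152.5

10152.5


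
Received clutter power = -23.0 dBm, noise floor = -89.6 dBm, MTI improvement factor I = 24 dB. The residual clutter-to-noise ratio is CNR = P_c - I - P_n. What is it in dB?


CNR = -23.0 - 24 - (-89.6) = 42.6 dB

42.6 dB


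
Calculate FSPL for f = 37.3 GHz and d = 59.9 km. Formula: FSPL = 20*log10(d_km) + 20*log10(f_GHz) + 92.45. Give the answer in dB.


20*log10(59.9) = 35.55
20*log10(37.3) = 31.43
FSPL = 159.4 dB

159.4 dB


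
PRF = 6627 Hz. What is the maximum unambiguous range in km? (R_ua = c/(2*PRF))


R_ua = 3e8 / (2 * 6627) = 22634.7 m = 22.6 km

22.6 km


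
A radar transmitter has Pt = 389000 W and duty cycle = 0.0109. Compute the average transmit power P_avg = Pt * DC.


P_avg = 389000 * 0.0109 = 4240.1 W

4240.1 W


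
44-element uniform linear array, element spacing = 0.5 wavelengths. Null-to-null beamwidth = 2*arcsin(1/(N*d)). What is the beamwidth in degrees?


1/(N*d) = 1/(44*0.5) = 0.045455
BW = 2*arcsin(0.045455) = 5.2 degrees

5.2 degrees


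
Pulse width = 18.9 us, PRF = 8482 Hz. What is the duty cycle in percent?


DC = 18.9e-6 * 8482 * 100 = 16.03%

16.03%


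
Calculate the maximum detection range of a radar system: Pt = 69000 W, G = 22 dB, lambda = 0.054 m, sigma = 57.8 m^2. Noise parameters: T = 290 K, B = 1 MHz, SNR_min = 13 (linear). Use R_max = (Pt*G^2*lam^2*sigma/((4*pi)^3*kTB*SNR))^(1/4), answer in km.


G_lin = 10^(22/10) = 158.489319
R^4 = 69000 * 158.489319^2 * 0.054^2 * 57.8 / ((4*pi)^3 * 1.38e-23 * 290 * 1000000.0 * 13)
R^4 = 2.82953e18 m^4
R_max = (2.82953e18)^(1/4) = 41013.7 m = 41.0 km

41.0 km


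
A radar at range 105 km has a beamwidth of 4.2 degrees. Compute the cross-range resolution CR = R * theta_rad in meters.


BW_rad = 0.073303829
CR = 105000 * 0.073303829 = 7696.9 m

7696.9 m


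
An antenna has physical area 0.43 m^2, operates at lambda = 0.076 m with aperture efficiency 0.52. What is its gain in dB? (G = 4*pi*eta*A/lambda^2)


G_linear = 4*pi*0.52*0.43/0.076^2 = 486.47
G_dB = 10*log10(486.47) = 26.9 dB

26.9 dB


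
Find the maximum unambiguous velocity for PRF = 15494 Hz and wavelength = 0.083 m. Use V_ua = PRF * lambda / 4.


V_ua = 15494 * 0.083 / 4 = 321.5 m/s

321.5 m/s


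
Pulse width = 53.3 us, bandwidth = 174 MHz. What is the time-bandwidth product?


TBP = 53.3 * 174 = 9274.2

9274.2


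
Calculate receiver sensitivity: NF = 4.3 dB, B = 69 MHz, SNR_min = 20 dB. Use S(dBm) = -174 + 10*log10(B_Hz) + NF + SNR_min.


10*log10(69000000.0) = 78.39
S = -174 + 78.39 + 4.3 + 20 = -71.3 dBm

-71.3 dBm


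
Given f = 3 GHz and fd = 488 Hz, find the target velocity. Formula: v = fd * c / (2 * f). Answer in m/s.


v = 488 * 3e8 / (2 * 3000000000.0) = 24.4 m/s

24.4 m/s


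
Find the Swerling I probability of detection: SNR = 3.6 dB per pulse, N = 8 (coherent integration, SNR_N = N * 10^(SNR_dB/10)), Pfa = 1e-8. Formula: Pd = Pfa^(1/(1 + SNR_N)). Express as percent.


SNR_lin = 10^(3.6/10) = 2.29087
SNR_N = 8 * 2.29087 = 18.32696
1/(1 + SNR_N) = 1/19.32696 = 0.0517412
Pd = (1e-8)^0.0517412 = 0.38554
Pd = 38.6%

38.6%


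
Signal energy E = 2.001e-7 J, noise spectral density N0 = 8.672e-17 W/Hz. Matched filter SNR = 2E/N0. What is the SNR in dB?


SNR_lin = 2 * 2.001e-7 / 8.672e-17 = 4.615e9
SNR_dB = 10*log10(4.615e9) = 96.6 dB

96.6 dB


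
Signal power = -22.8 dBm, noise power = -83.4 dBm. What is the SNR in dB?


SNR = -22.8 - (-83.4) = 60.6 dB

60.6 dB


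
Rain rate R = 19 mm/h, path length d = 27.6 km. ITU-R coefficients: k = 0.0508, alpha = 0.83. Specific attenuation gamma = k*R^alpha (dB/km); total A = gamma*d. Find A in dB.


gamma = 0.0508 * 19^0.83 = 0.585099 dB/km
A = 0.585099 * 27.6 = 16.15 dB

16.15 dB


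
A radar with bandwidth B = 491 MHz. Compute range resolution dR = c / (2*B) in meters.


dR = 3e8 / (2 * 491000000.0) = 0.31 m

0.31 m


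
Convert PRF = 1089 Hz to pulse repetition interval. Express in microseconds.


PRI = 1/1089 = 0.0009182736 s = 918.3 us

918.3 us


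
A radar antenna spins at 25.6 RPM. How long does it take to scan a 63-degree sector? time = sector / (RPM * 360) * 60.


t = 63 / (25.6 * 360) * 60 = 0.41 s

0.41 s


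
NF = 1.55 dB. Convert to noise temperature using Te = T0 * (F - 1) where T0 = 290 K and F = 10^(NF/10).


NF_lin = 10^(1.55/10) = 1.428894
Te = 290 * (1.428894 - 1) = 124.4 K

124.4 K


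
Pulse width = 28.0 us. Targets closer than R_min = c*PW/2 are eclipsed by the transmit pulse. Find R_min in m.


R_min = 3e8 * 28.0e-6 / 2 = 4200.0 m

4200.0 m


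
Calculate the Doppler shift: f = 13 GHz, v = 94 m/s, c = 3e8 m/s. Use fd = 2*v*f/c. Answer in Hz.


fd = 2 * 94 * 13000000000.0 / 3e8 = 8146.7 Hz

8146.7 Hz


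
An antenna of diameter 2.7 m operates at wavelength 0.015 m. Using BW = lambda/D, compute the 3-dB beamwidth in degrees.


BW_rad = 0.015 / 2.7 = 0.005556
BW_deg = 0.32 degrees

0.32 degrees


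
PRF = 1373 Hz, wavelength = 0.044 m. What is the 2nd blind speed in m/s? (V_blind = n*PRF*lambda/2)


V_blind = 2 * 1373 * 0.044 / 2 = 60.4 m/s

60.4 m/s


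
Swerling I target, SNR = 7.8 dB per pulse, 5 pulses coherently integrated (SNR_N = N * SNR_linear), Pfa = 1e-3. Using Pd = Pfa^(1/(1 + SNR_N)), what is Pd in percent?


SNR_lin = 10^(7.8/10) = 6.0256
SNR_N = 5 * 6.0256 = 30.128
1/(1 + SNR_N) = 1/31.128 = 0.0321254
Pd = (1e-3)^0.0321254 = 0.80098
Pd = 80.1%

80.1%


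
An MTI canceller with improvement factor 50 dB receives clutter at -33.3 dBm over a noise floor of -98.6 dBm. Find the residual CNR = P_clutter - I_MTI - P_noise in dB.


CNR = -33.3 - 50 - (-98.6) = 15.3 dB

15.3 dB


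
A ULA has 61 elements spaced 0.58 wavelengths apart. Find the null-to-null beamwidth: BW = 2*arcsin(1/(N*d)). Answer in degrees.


1/(N*d) = 1/(61*0.58) = 0.028265
BW = 2*arcsin(0.028265) = 3.2 degrees

3.2 degrees


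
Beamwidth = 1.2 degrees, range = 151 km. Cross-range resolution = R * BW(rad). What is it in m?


BW_rad = 0.020943951
CR = 151000 * 0.020943951 = 3162.5 m

3162.5 m


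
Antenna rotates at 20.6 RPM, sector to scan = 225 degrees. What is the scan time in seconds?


t = 225 / (20.6 * 360) * 60 = 1.82 s

1.82 s


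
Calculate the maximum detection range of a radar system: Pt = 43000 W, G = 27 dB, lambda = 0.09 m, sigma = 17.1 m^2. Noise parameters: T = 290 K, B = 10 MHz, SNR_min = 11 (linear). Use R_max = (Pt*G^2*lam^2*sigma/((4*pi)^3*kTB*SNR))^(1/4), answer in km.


G_lin = 10^(27/10) = 501.187234
R^4 = 43000 * 501.187234^2 * 0.09^2 * 17.1 / ((4*pi)^3 * 1.38e-23 * 290 * 10000000.0 * 11)
R^4 = 1.71258e18 m^4
R_max = (1.71258e18)^(1/4) = 36175.3 m = 36.2 km

36.2 km


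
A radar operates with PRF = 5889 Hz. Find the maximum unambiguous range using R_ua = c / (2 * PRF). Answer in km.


R_ua = 3e8 / (2 * 5889) = 25471.2 m = 25.5 km

25.5 km


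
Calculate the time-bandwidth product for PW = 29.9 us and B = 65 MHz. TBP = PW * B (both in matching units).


TBP = 29.9 * 65 = 1943.5

1943.5


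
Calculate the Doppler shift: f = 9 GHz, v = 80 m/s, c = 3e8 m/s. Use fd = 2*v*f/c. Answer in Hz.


fd = 2 * 80 * 9000000000.0 / 3e8 = 4800.0 Hz

4800.0 Hz


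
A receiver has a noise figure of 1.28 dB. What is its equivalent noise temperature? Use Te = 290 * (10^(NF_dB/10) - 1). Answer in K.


NF_lin = 10^(1.28/10) = 1.342765
Te = 290 * (1.342765 - 1) = 99.4 K

99.4 K


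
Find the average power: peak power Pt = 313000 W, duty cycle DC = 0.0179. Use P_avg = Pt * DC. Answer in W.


P_avg = 313000 * 0.0179 = 5602.7 W

5602.7 W


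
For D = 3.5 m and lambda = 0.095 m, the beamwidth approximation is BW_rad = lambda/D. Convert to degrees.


BW_rad = 0.095 / 3.5 = 0.027143
BW_deg = 1.56 degrees

1.56 degrees


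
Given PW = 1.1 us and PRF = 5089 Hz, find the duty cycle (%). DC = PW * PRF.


DC = 1.1e-6 * 5089 * 100 = 0.56%

0.56%


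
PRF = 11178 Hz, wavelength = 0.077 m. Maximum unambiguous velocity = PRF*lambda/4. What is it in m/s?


V_ua = 11178 * 0.077 / 4 = 215.2 m/s

215.2 m/s


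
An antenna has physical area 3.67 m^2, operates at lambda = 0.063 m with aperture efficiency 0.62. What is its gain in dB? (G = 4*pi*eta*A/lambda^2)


G_linear = 4*pi*0.62*3.67/0.063^2 = 7204.21
G_dB = 10*log10(7204.21) = 38.6 dB

38.6 dB


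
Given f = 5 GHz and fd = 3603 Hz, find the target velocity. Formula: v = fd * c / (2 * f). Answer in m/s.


v = 3603 * 3e8 / (2 * 5000000000.0) = 108.1 m/s

108.1 m/s


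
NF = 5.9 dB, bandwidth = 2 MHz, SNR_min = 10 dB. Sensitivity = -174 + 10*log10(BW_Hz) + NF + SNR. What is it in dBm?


10*log10(2000000.0) = 63.01
S = -174 + 63.01 + 5.9 + 10 = -95.1 dBm

-95.1 dBm


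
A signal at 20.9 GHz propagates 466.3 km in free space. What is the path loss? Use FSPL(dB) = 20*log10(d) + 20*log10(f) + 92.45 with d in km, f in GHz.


20*log10(466.3) = 53.37
20*log10(20.9) = 26.4
FSPL = 172.2 dB

172.2 dB


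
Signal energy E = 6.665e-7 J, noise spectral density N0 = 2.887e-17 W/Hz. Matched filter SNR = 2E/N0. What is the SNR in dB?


SNR_lin = 2 * 6.665e-7 / 2.887e-17 = 4.617e10
SNR_dB = 10*log10(4.617e10) = 106.6 dB

106.6 dB


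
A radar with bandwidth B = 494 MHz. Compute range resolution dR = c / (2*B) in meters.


dR = 3e8 / (2 * 494000000.0) = 0.3 m

0.3 m


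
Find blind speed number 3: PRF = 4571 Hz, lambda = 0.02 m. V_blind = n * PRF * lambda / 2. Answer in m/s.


V_blind = 3 * 4571 * 0.02 / 2 = 137.1 m/s

137.1 m/s


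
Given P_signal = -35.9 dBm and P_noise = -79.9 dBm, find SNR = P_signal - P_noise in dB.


SNR = -35.9 - (-79.9) = 44.0 dB

44.0 dB


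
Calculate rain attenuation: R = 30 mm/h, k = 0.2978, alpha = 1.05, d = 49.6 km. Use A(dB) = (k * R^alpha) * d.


gamma = 0.2978 * 30^1.05 = 10.590148 dB/km
A = 10.590148 * 49.6 = 525.27 dB

525.27 dB


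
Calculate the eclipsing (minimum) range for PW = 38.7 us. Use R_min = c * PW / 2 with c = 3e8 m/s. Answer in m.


R_min = 3e8 * 38.7e-6 / 2 = 5805.0 m

5805.0 m


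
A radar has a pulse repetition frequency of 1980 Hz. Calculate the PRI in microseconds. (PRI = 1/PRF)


PRI = 1/1980 = 0.0005050505 s = 505.1 us

505.1 us


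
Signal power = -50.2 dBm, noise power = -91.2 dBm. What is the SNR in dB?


SNR = -50.2 - (-91.2) = 41.0 dB

41.0 dB


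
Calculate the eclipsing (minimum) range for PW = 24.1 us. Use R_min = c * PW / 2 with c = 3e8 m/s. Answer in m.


R_min = 3e8 * 24.1e-6 / 2 = 3615.0 m

3615.0 m


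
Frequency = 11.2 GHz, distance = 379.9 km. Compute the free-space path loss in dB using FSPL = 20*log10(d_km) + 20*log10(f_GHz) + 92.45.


20*log10(379.9) = 51.59
20*log10(11.2) = 20.98
FSPL = 165.0 dB

165.0 dB
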